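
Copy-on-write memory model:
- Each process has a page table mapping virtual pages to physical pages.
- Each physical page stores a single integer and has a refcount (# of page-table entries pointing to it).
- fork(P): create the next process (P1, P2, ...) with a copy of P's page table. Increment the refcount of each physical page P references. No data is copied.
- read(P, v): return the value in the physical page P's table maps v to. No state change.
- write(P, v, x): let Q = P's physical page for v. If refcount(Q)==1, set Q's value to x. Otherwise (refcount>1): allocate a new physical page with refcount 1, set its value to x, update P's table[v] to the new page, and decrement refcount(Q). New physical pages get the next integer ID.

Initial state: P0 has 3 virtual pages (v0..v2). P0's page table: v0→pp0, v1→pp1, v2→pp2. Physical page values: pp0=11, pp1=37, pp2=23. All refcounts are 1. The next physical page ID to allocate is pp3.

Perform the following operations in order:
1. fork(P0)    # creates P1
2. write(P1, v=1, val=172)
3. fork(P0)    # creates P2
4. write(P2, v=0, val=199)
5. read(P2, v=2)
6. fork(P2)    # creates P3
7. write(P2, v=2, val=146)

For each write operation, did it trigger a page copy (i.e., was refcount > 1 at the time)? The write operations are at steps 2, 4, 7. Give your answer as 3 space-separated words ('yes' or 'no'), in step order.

Op 1: fork(P0) -> P1. 3 ppages; refcounts: pp0:2 pp1:2 pp2:2
Op 2: write(P1, v1, 172). refcount(pp1)=2>1 -> COPY to pp3. 4 ppages; refcounts: pp0:2 pp1:1 pp2:2 pp3:1
Op 3: fork(P0) -> P2. 4 ppages; refcounts: pp0:3 pp1:2 pp2:3 pp3:1
Op 4: write(P2, v0, 199). refcount(pp0)=3>1 -> COPY to pp4. 5 ppages; refcounts: pp0:2 pp1:2 pp2:3 pp3:1 pp4:1
Op 5: read(P2, v2) -> 23. No state change.
Op 6: fork(P2) -> P3. 5 ppages; refcounts: pp0:2 pp1:3 pp2:4 pp3:1 pp4:2
Op 7: write(P2, v2, 146). refcount(pp2)=4>1 -> COPY to pp5. 6 ppages; refcounts: pp0:2 pp1:3 pp2:3 pp3:1 pp4:2 pp5:1

yes yes yes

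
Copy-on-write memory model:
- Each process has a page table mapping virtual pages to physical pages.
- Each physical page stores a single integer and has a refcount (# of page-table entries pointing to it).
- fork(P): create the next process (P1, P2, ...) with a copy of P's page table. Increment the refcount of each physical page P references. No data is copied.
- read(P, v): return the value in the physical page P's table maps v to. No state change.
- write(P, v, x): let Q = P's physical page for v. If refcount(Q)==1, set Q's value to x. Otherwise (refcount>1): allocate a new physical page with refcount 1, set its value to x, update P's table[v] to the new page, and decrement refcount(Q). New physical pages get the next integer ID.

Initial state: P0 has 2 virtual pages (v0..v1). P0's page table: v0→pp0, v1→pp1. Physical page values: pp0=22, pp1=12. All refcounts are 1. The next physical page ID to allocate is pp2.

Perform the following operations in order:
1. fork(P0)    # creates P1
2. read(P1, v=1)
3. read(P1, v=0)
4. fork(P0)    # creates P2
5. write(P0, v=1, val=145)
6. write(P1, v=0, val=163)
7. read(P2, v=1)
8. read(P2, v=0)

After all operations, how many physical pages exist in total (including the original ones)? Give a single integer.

Answer: 4

Derivation:
Op 1: fork(P0) -> P1. 2 ppages; refcounts: pp0:2 pp1:2
Op 2: read(P1, v1) -> 12. No state change.
Op 3: read(P1, v0) -> 22. No state change.
Op 4: fork(P0) -> P2. 2 ppages; refcounts: pp0:3 pp1:3
Op 5: write(P0, v1, 145). refcount(pp1)=3>1 -> COPY to pp2. 3 ppages; refcounts: pp0:3 pp1:2 pp2:1
Op 6: write(P1, v0, 163). refcount(pp0)=3>1 -> COPY to pp3. 4 ppages; refcounts: pp0:2 pp1:2 pp2:1 pp3:1
Op 7: read(P2, v1) -> 12. No state change.
Op 8: read(P2, v0) -> 22. No state change.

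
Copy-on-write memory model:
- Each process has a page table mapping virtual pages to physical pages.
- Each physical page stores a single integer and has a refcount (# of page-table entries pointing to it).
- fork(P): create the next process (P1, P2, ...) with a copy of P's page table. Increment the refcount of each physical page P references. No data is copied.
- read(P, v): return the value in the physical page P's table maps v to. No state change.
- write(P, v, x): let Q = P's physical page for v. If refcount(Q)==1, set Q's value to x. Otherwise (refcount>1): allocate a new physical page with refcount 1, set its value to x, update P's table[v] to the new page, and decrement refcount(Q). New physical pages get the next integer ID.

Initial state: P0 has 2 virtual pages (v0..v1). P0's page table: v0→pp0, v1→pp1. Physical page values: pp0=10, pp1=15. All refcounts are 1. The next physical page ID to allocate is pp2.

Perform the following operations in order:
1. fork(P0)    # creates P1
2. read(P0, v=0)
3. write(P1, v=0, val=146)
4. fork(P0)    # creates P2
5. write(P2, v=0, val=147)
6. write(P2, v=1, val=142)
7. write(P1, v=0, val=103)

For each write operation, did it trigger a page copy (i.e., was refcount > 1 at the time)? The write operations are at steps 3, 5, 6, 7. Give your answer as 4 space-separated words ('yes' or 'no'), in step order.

Op 1: fork(P0) -> P1. 2 ppages; refcounts: pp0:2 pp1:2
Op 2: read(P0, v0) -> 10. No state change.
Op 3: write(P1, v0, 146). refcount(pp0)=2>1 -> COPY to pp2. 3 ppages; refcounts: pp0:1 pp1:2 pp2:1
Op 4: fork(P0) -> P2. 3 ppages; refcounts: pp0:2 pp1:3 pp2:1
Op 5: write(P2, v0, 147). refcount(pp0)=2>1 -> COPY to pp3. 4 ppages; refcounts: pp0:1 pp1:3 pp2:1 pp3:1
Op 6: write(P2, v1, 142). refcount(pp1)=3>1 -> COPY to pp4. 5 ppages; refcounts: pp0:1 pp1:2 pp2:1 pp3:1 pp4:1
Op 7: write(P1, v0, 103). refcount(pp2)=1 -> write in place. 5 ppages; refcounts: pp0:1 pp1:2 pp2:1 pp3:1 pp4:1

yes yes yes no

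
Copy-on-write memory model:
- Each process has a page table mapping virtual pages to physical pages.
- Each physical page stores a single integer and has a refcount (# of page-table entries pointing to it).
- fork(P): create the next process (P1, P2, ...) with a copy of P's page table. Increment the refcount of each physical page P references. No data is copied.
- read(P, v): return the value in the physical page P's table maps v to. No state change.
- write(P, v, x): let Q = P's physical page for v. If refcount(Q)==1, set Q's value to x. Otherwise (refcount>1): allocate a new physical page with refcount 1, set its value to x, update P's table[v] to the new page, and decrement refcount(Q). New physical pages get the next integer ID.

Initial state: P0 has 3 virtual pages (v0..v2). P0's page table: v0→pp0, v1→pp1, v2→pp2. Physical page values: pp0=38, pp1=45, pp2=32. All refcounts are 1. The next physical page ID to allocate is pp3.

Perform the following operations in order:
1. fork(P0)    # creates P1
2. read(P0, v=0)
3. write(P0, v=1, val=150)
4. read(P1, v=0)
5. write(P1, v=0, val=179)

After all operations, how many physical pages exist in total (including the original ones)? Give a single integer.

Answer: 5

Derivation:
Op 1: fork(P0) -> P1. 3 ppages; refcounts: pp0:2 pp1:2 pp2:2
Op 2: read(P0, v0) -> 38. No state change.
Op 3: write(P0, v1, 150). refcount(pp1)=2>1 -> COPY to pp3. 4 ppages; refcounts: pp0:2 pp1:1 pp2:2 pp3:1
Op 4: read(P1, v0) -> 38. No state change.
Op 5: write(P1, v0, 179). refcount(pp0)=2>1 -> COPY to pp4. 5 ppages; refcounts: pp0:1 pp1:1 pp2:2 pp3:1 pp4:1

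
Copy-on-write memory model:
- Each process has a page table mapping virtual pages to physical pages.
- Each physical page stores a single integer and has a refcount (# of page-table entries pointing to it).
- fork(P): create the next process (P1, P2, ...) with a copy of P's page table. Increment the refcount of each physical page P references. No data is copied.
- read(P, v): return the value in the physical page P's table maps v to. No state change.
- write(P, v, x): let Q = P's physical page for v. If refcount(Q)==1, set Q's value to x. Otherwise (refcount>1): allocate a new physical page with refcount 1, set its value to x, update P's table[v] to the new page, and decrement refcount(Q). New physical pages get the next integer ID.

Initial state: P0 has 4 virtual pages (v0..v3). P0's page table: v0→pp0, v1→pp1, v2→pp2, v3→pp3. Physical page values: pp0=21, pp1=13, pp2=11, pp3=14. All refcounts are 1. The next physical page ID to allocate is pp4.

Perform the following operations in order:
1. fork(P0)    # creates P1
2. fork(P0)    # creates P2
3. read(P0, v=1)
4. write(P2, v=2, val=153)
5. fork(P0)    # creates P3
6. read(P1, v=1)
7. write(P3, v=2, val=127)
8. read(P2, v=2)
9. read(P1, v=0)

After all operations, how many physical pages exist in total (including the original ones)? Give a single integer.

Op 1: fork(P0) -> P1. 4 ppages; refcounts: pp0:2 pp1:2 pp2:2 pp3:2
Op 2: fork(P0) -> P2. 4 ppages; refcounts: pp0:3 pp1:3 pp2:3 pp3:3
Op 3: read(P0, v1) -> 13. No state change.
Op 4: write(P2, v2, 153). refcount(pp2)=3>1 -> COPY to pp4. 5 ppages; refcounts: pp0:3 pp1:3 pp2:2 pp3:3 pp4:1
Op 5: fork(P0) -> P3. 5 ppages; refcounts: pp0:4 pp1:4 pp2:3 pp3:4 pp4:1
Op 6: read(P1, v1) -> 13. No state change.
Op 7: write(P3, v2, 127). refcount(pp2)=3>1 -> COPY to pp5. 6 ppages; refcounts: pp0:4 pp1:4 pp2:2 pp3:4 pp4:1 pp5:1
Op 8: read(P2, v2) -> 153. No state change.
Op 9: read(P1, v0) -> 21. No state change.

Answer: 6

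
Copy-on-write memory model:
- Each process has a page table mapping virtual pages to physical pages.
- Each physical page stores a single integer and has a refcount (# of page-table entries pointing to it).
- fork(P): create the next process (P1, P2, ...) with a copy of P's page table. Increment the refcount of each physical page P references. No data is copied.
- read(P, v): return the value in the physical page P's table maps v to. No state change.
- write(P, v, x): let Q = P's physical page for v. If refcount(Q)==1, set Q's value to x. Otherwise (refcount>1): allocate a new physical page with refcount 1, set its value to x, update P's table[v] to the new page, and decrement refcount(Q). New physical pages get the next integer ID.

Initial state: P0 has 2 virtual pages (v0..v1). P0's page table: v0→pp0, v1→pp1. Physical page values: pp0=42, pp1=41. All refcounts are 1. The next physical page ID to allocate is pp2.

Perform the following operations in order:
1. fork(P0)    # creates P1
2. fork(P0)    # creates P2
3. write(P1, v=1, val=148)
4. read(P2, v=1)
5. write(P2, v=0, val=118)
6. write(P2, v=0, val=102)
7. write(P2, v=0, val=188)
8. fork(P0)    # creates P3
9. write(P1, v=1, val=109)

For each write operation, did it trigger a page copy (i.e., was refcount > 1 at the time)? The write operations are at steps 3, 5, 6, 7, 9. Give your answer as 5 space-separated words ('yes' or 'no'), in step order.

Op 1: fork(P0) -> P1. 2 ppages; refcounts: pp0:2 pp1:2
Op 2: fork(P0) -> P2. 2 ppages; refcounts: pp0:3 pp1:3
Op 3: write(P1, v1, 148). refcount(pp1)=3>1 -> COPY to pp2. 3 ppages; refcounts: pp0:3 pp1:2 pp2:1
Op 4: read(P2, v1) -> 41. No state change.
Op 5: write(P2, v0, 118). refcount(pp0)=3>1 -> COPY to pp3. 4 ppages; refcounts: pp0:2 pp1:2 pp2:1 pp3:1
Op 6: write(P2, v0, 102). refcount(pp3)=1 -> write in place. 4 ppages; refcounts: pp0:2 pp1:2 pp2:1 pp3:1
Op 7: write(P2, v0, 188). refcount(pp3)=1 -> write in place. 4 ppages; refcounts: pp0:2 pp1:2 pp2:1 pp3:1
Op 8: fork(P0) -> P3. 4 ppages; refcounts: pp0:3 pp1:3 pp2:1 pp3:1
Op 9: write(P1, v1, 109). refcount(pp2)=1 -> write in place. 4 ppages; refcounts: pp0:3 pp1:3 pp2:1 pp3:1

yes yes no no no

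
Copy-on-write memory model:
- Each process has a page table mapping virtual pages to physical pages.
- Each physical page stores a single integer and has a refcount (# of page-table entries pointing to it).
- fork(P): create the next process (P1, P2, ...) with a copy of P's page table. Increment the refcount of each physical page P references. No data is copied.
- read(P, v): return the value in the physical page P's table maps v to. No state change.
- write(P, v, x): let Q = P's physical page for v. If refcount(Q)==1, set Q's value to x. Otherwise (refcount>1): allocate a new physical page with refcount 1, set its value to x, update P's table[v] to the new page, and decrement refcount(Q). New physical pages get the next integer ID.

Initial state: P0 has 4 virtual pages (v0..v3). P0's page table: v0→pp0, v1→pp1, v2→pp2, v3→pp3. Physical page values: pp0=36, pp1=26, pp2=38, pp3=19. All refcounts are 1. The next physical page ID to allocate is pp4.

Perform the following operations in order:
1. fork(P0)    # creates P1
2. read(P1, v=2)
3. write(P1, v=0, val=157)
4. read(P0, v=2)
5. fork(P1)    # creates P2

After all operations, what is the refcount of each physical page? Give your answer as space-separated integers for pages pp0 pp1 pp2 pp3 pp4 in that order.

Answer: 1 3 3 3 2

Derivation:
Op 1: fork(P0) -> P1. 4 ppages; refcounts: pp0:2 pp1:2 pp2:2 pp3:2
Op 2: read(P1, v2) -> 38. No state change.
Op 3: write(P1, v0, 157). refcount(pp0)=2>1 -> COPY to pp4. 5 ppages; refcounts: pp0:1 pp1:2 pp2:2 pp3:2 pp4:1
Op 4: read(P0, v2) -> 38. No state change.
Op 5: fork(P1) -> P2. 5 ppages; refcounts: pp0:1 pp1:3 pp2:3 pp3:3 pp4:2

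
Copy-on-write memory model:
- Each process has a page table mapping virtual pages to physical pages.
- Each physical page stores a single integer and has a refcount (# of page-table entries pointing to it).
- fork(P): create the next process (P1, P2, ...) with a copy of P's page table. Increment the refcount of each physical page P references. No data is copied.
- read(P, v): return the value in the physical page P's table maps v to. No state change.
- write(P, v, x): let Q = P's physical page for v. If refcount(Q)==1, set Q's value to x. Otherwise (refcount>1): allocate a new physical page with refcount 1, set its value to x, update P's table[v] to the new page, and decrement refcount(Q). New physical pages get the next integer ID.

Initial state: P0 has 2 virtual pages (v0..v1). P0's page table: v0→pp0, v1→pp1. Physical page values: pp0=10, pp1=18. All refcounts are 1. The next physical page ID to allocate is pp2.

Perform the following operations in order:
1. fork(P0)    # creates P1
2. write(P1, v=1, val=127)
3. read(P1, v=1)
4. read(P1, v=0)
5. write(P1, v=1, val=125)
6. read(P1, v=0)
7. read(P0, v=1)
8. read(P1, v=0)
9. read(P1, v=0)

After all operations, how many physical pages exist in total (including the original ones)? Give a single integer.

Op 1: fork(P0) -> P1. 2 ppages; refcounts: pp0:2 pp1:2
Op 2: write(P1, v1, 127). refcount(pp1)=2>1 -> COPY to pp2. 3 ppages; refcounts: pp0:2 pp1:1 pp2:1
Op 3: read(P1, v1) -> 127. No state change.
Op 4: read(P1, v0) -> 10. No state change.
Op 5: write(P1, v1, 125). refcount(pp2)=1 -> write in place. 3 ppages; refcounts: pp0:2 pp1:1 pp2:1
Op 6: read(P1, v0) -> 10. No state change.
Op 7: read(P0, v1) -> 18. No state change.
Op 8: read(P1, v0) -> 10. No state change.
Op 9: read(P1, v0) -> 10. No state change.

Answer: 3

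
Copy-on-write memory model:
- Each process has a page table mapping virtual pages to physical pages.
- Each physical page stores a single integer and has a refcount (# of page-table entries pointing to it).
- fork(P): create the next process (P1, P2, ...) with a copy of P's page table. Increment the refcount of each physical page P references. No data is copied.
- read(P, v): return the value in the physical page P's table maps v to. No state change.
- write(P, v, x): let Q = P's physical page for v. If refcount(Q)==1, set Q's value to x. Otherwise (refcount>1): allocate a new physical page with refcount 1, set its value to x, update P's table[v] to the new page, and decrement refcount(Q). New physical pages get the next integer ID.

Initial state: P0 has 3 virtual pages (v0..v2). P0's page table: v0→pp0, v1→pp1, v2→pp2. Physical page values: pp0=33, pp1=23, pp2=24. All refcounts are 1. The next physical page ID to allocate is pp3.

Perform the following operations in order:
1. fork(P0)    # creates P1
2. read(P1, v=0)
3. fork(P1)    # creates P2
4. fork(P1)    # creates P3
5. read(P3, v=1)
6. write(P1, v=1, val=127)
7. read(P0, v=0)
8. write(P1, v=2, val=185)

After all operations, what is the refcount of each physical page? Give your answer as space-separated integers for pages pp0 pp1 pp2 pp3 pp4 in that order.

Answer: 4 3 3 1 1

Derivation:
Op 1: fork(P0) -> P1. 3 ppages; refcounts: pp0:2 pp1:2 pp2:2
Op 2: read(P1, v0) -> 33. No state change.
Op 3: fork(P1) -> P2. 3 ppages; refcounts: pp0:3 pp1:3 pp2:3
Op 4: fork(P1) -> P3. 3 ppages; refcounts: pp0:4 pp1:4 pp2:4
Op 5: read(P3, v1) -> 23. No state change.
Op 6: write(P1, v1, 127). refcount(pp1)=4>1 -> COPY to pp3. 4 ppages; refcounts: pp0:4 pp1:3 pp2:4 pp3:1
Op 7: read(P0, v0) -> 33. No state change.
Op 8: write(P1, v2, 185). refcount(pp2)=4>1 -> COPY to pp4. 5 ppages; refcounts: pp0:4 pp1:3 pp2:3 pp3:1 pp4:1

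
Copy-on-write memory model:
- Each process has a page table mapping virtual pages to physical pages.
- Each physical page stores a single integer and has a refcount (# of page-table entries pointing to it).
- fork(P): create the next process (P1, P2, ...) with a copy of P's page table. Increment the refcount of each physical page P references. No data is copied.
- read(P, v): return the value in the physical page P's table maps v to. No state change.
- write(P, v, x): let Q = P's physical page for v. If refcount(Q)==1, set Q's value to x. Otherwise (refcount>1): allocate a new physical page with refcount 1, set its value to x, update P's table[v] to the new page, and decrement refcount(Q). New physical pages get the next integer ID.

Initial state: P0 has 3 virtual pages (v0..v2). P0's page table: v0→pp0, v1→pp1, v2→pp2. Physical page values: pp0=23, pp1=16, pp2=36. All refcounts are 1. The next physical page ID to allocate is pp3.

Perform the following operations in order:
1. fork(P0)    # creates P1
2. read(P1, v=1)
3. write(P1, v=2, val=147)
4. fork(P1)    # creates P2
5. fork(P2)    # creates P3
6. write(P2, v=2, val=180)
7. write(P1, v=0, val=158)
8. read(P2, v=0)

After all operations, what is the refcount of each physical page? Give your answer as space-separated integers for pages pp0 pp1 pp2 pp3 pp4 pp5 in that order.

Answer: 3 4 1 2 1 1

Derivation:
Op 1: fork(P0) -> P1. 3 ppages; refcounts: pp0:2 pp1:2 pp2:2
Op 2: read(P1, v1) -> 16. No state change.
Op 3: write(P1, v2, 147). refcount(pp2)=2>1 -> COPY to pp3. 4 ppages; refcounts: pp0:2 pp1:2 pp2:1 pp3:1
Op 4: fork(P1) -> P2. 4 ppages; refcounts: pp0:3 pp1:3 pp2:1 pp3:2
Op 5: fork(P2) -> P3. 4 ppages; refcounts: pp0:4 pp1:4 pp2:1 pp3:3
Op 6: write(P2, v2, 180). refcount(pp3)=3>1 -> COPY to pp4. 5 ppages; refcounts: pp0:4 pp1:4 pp2:1 pp3:2 pp4:1
Op 7: write(P1, v0, 158). refcount(pp0)=4>1 -> COPY to pp5. 6 ppages; refcounts: pp0:3 pp1:4 pp2:1 pp3:2 pp4:1 pp5:1
Op 8: read(P2, v0) -> 23. No state change.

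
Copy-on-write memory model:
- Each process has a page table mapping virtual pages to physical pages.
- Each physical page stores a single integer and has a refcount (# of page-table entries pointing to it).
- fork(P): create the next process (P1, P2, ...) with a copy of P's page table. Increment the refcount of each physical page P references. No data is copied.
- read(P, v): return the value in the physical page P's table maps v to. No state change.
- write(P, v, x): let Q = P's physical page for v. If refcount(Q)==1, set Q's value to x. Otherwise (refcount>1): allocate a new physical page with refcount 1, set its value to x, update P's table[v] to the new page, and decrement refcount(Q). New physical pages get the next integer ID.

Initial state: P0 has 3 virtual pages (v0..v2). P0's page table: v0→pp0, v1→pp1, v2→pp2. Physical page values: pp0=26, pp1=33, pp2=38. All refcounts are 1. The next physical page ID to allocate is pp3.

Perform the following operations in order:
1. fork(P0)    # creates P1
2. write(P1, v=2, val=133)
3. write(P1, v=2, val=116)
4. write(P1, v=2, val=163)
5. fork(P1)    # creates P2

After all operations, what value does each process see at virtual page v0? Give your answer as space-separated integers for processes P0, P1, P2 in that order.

Op 1: fork(P0) -> P1. 3 ppages; refcounts: pp0:2 pp1:2 pp2:2
Op 2: write(P1, v2, 133). refcount(pp2)=2>1 -> COPY to pp3. 4 ppages; refcounts: pp0:2 pp1:2 pp2:1 pp3:1
Op 3: write(P1, v2, 116). refcount(pp3)=1 -> write in place. 4 ppages; refcounts: pp0:2 pp1:2 pp2:1 pp3:1
Op 4: write(P1, v2, 163). refcount(pp3)=1 -> write in place. 4 ppages; refcounts: pp0:2 pp1:2 pp2:1 pp3:1
Op 5: fork(P1) -> P2. 4 ppages; refcounts: pp0:3 pp1:3 pp2:1 pp3:2
P0: v0 -> pp0 = 26
P1: v0 -> pp0 = 26
P2: v0 -> pp0 = 26

Answer: 26 26 26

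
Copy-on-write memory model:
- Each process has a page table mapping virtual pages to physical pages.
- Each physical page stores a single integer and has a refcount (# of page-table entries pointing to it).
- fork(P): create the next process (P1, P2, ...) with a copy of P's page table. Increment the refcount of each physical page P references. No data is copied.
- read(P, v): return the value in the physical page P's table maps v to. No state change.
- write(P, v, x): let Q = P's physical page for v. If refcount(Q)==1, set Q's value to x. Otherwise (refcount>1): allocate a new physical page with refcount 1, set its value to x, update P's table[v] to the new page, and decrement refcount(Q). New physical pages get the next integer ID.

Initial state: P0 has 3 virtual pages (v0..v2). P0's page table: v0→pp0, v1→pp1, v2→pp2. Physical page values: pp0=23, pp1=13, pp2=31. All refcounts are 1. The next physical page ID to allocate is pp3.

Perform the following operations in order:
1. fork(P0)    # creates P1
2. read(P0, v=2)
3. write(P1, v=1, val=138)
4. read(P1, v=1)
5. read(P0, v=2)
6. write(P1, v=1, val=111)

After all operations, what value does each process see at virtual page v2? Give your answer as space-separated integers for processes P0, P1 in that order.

Answer: 31 31

Derivation:
Op 1: fork(P0) -> P1. 3 ppages; refcounts: pp0:2 pp1:2 pp2:2
Op 2: read(P0, v2) -> 31. No state change.
Op 3: write(P1, v1, 138). refcount(pp1)=2>1 -> COPY to pp3. 4 ppages; refcounts: pp0:2 pp1:1 pp2:2 pp3:1
Op 4: read(P1, v1) -> 138. No state change.
Op 5: read(P0, v2) -> 31. No state change.
Op 6: write(P1, v1, 111). refcount(pp3)=1 -> write in place. 4 ppages; refcounts: pp0:2 pp1:1 pp2:2 pp3:1
P0: v2 -> pp2 = 31
P1: v2 -> pp2 = 31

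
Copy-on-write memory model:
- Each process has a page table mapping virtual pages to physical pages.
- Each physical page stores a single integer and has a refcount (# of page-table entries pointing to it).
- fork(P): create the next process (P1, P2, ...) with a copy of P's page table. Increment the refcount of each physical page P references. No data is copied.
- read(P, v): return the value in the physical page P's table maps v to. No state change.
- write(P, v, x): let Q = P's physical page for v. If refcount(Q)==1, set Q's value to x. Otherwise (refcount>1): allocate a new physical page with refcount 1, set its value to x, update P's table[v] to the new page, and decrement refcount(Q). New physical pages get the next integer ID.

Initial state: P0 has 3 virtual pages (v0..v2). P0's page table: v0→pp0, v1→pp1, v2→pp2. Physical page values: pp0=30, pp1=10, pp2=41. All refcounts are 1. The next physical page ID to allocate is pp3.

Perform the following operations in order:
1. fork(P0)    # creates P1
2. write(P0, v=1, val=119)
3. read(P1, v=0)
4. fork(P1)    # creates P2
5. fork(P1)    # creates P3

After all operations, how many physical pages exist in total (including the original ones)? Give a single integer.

Answer: 4

Derivation:
Op 1: fork(P0) -> P1. 3 ppages; refcounts: pp0:2 pp1:2 pp2:2
Op 2: write(P0, v1, 119). refcount(pp1)=2>1 -> COPY to pp3. 4 ppages; refcounts: pp0:2 pp1:1 pp2:2 pp3:1
Op 3: read(P1, v0) -> 30. No state change.
Op 4: fork(P1) -> P2. 4 ppages; refcounts: pp0:3 pp1:2 pp2:3 pp3:1
Op 5: fork(P1) -> P3. 4 ppages; refcounts: pp0:4 pp1:3 pp2:4 pp3:1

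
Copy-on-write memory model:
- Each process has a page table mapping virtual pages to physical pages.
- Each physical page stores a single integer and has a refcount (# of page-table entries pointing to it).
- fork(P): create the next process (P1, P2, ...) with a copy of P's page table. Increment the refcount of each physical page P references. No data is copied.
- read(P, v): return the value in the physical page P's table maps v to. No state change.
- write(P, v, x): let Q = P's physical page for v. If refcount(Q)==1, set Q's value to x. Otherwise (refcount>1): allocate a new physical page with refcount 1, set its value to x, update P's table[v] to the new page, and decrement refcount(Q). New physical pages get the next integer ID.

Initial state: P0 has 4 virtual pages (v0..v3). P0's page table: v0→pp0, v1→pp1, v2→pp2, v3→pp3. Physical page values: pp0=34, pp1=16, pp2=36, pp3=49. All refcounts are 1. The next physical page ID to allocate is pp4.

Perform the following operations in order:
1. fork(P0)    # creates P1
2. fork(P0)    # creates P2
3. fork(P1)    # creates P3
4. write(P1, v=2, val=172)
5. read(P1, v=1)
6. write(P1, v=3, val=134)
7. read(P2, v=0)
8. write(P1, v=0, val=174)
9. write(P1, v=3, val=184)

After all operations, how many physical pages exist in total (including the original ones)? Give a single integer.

Answer: 7

Derivation:
Op 1: fork(P0) -> P1. 4 ppages; refcounts: pp0:2 pp1:2 pp2:2 pp3:2
Op 2: fork(P0) -> P2. 4 ppages; refcounts: pp0:3 pp1:3 pp2:3 pp3:3
Op 3: fork(P1) -> P3. 4 ppages; refcounts: pp0:4 pp1:4 pp2:4 pp3:4
Op 4: write(P1, v2, 172). refcount(pp2)=4>1 -> COPY to pp4. 5 ppages; refcounts: pp0:4 pp1:4 pp2:3 pp3:4 pp4:1
Op 5: read(P1, v1) -> 16. No state change.
Op 6: write(P1, v3, 134). refcount(pp3)=4>1 -> COPY to pp5. 6 ppages; refcounts: pp0:4 pp1:4 pp2:3 pp3:3 pp4:1 pp5:1
Op 7: read(P2, v0) -> 34. No state change.
Op 8: write(P1, v0, 174). refcount(pp0)=4>1 -> COPY to pp6. 7 ppages; refcounts: pp0:3 pp1:4 pp2:3 pp3:3 pp4:1 pp5:1 pp6:1
Op 9: write(P1, v3, 184). refcount(pp5)=1 -> write in place. 7 ppages; refcounts: pp0:3 pp1:4 pp2:3 pp3:3 pp4:1 pp5:1 pp6:1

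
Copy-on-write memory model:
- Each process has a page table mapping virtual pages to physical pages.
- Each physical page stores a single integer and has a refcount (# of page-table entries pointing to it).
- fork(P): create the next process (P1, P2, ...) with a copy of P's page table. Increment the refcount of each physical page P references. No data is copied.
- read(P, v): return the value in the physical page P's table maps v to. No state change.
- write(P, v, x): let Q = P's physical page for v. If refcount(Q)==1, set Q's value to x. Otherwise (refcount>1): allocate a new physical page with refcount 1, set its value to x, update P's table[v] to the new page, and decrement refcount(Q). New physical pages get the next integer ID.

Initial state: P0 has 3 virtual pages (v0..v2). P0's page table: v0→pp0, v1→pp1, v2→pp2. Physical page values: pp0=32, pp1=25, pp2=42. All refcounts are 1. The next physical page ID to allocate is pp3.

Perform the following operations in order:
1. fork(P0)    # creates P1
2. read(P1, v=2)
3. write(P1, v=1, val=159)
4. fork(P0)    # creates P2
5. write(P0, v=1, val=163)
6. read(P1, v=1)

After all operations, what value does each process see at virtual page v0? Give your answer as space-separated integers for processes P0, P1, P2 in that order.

Answer: 32 32 32

Derivation:
Op 1: fork(P0) -> P1. 3 ppages; refcounts: pp0:2 pp1:2 pp2:2
Op 2: read(P1, v2) -> 42. No state change.
Op 3: write(P1, v1, 159). refcount(pp1)=2>1 -> COPY to pp3. 4 ppages; refcounts: pp0:2 pp1:1 pp2:2 pp3:1
Op 4: fork(P0) -> P2. 4 ppages; refcounts: pp0:3 pp1:2 pp2:3 pp3:1
Op 5: write(P0, v1, 163). refcount(pp1)=2>1 -> COPY to pp4. 5 ppages; refcounts: pp0:3 pp1:1 pp2:3 pp3:1 pp4:1
Op 6: read(P1, v1) -> 159. No state change.
P0: v0 -> pp0 = 32
P1: v0 -> pp0 = 32
P2: v0 -> pp0 = 32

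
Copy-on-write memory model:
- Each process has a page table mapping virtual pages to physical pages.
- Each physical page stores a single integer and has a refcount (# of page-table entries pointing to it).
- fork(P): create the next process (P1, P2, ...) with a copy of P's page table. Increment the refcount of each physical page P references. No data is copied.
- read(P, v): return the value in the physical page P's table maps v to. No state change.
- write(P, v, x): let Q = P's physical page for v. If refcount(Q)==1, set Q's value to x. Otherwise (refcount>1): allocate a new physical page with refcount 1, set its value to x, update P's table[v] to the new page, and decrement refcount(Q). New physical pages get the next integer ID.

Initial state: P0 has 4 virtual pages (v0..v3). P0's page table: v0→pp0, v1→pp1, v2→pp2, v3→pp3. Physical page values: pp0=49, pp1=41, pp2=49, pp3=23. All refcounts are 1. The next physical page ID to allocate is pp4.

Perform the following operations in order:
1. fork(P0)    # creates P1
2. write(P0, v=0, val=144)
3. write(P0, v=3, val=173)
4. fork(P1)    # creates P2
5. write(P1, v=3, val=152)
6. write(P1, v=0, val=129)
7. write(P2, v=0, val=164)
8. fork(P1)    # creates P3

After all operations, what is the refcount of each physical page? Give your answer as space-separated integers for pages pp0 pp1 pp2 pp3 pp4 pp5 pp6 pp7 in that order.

Answer: 1 4 4 1 1 1 2 2

Derivation:
Op 1: fork(P0) -> P1. 4 ppages; refcounts: pp0:2 pp1:2 pp2:2 pp3:2
Op 2: write(P0, v0, 144). refcount(pp0)=2>1 -> COPY to pp4. 5 ppages; refcounts: pp0:1 pp1:2 pp2:2 pp3:2 pp4:1
Op 3: write(P0, v3, 173). refcount(pp3)=2>1 -> COPY to pp5. 6 ppages; refcounts: pp0:1 pp1:2 pp2:2 pp3:1 pp4:1 pp5:1
Op 4: fork(P1) -> P2. 6 ppages; refcounts: pp0:2 pp1:3 pp2:3 pp3:2 pp4:1 pp5:1
Op 5: write(P1, v3, 152). refcount(pp3)=2>1 -> COPY to pp6. 7 ppages; refcounts: pp0:2 pp1:3 pp2:3 pp3:1 pp4:1 pp5:1 pp6:1
Op 6: write(P1, v0, 129). refcount(pp0)=2>1 -> COPY to pp7. 8 ppages; refcounts: pp0:1 pp1:3 pp2:3 pp3:1 pp4:1 pp5:1 pp6:1 pp7:1
Op 7: write(P2, v0, 164). refcount(pp0)=1 -> write in place. 8 ppages; refcounts: pp0:1 pp1:3 pp2:3 pp3:1 pp4:1 pp5:1 pp6:1 pp7:1
Op 8: fork(P1) -> P3. 8 ppages; refcounts: pp0:1 pp1:4 pp2:4 pp3:1 pp4:1 pp5:1 pp6:2 pp7:2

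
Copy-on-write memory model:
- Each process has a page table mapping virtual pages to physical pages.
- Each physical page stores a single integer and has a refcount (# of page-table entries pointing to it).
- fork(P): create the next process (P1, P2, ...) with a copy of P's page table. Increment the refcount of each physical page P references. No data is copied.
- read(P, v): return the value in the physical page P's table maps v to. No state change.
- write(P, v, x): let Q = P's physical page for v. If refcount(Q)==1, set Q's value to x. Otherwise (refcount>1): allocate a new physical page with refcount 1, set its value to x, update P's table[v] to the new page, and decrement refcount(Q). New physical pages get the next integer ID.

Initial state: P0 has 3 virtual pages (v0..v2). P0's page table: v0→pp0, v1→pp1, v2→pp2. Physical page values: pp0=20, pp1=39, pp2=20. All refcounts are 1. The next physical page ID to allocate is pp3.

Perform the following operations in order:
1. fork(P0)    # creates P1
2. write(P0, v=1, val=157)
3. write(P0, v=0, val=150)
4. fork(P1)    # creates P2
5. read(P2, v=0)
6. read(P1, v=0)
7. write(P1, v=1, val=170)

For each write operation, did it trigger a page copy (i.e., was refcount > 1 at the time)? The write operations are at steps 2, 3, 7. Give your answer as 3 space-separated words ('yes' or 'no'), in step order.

Op 1: fork(P0) -> P1. 3 ppages; refcounts: pp0:2 pp1:2 pp2:2
Op 2: write(P0, v1, 157). refcount(pp1)=2>1 -> COPY to pp3. 4 ppages; refcounts: pp0:2 pp1:1 pp2:2 pp3:1
Op 3: write(P0, v0, 150). refcount(pp0)=2>1 -> COPY to pp4. 5 ppages; refcounts: pp0:1 pp1:1 pp2:2 pp3:1 pp4:1
Op 4: fork(P1) -> P2. 5 ppages; refcounts: pp0:2 pp1:2 pp2:3 pp3:1 pp4:1
Op 5: read(P2, v0) -> 20. No state change.
Op 6: read(P1, v0) -> 20. No state change.
Op 7: write(P1, v1, 170). refcount(pp1)=2>1 -> COPY to pp5. 6 ppages; refcounts: pp0:2 pp1:1 pp2:3 pp3:1 pp4:1 pp5:1

yes yes yes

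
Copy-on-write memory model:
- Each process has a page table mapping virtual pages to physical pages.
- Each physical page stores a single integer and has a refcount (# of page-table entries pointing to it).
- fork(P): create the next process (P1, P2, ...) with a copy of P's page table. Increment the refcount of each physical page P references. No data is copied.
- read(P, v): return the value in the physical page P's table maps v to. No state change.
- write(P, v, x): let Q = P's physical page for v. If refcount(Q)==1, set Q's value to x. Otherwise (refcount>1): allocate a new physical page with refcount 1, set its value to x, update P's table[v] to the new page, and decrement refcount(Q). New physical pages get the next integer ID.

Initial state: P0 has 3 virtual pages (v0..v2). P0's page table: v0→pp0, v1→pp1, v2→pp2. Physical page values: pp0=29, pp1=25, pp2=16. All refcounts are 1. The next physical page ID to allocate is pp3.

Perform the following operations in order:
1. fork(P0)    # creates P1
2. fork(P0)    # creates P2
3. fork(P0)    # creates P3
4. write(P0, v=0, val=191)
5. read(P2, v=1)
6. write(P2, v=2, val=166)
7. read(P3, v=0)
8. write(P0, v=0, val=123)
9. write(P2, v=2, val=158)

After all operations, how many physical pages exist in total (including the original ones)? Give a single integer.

Answer: 5

Derivation:
Op 1: fork(P0) -> P1. 3 ppages; refcounts: pp0:2 pp1:2 pp2:2
Op 2: fork(P0) -> P2. 3 ppages; refcounts: pp0:3 pp1:3 pp2:3
Op 3: fork(P0) -> P3. 3 ppages; refcounts: pp0:4 pp1:4 pp2:4
Op 4: write(P0, v0, 191). refcount(pp0)=4>1 -> COPY to pp3. 4 ppages; refcounts: pp0:3 pp1:4 pp2:4 pp3:1
Op 5: read(P2, v1) -> 25. No state change.
Op 6: write(P2, v2, 166). refcount(pp2)=4>1 -> COPY to pp4. 5 ppages; refcounts: pp0:3 pp1:4 pp2:3 pp3:1 pp4:1
Op 7: read(P3, v0) -> 29. No state change.
Op 8: write(P0, v0, 123). refcount(pp3)=1 -> write in place. 5 ppages; refcounts: pp0:3 pp1:4 pp2:3 pp3:1 pp4:1
Op 9: write(P2, v2, 158). refcount(pp4)=1 -> write in place. 5 ppages; refcounts: pp0:3 pp1:4 pp2:3 pp3:1 pp4:1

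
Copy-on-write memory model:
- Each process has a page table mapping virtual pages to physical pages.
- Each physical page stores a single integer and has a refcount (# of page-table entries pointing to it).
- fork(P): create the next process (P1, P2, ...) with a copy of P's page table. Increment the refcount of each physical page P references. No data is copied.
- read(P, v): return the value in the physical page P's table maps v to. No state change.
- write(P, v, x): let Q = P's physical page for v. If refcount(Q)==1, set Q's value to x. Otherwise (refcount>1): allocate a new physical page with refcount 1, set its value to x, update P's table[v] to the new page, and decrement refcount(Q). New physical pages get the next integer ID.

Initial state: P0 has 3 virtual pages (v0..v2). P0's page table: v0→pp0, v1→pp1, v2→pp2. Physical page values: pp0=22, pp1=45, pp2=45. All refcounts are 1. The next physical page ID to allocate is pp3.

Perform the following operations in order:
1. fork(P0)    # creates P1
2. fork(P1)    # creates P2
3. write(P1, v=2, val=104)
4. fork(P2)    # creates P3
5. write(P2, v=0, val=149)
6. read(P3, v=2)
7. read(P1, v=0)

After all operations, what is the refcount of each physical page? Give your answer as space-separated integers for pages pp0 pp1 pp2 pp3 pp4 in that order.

Answer: 3 4 3 1 1

Derivation:
Op 1: fork(P0) -> P1. 3 ppages; refcounts: pp0:2 pp1:2 pp2:2
Op 2: fork(P1) -> P2. 3 ppages; refcounts: pp0:3 pp1:3 pp2:3
Op 3: write(P1, v2, 104). refcount(pp2)=3>1 -> COPY to pp3. 4 ppages; refcounts: pp0:3 pp1:3 pp2:2 pp3:1
Op 4: fork(P2) -> P3. 4 ppages; refcounts: pp0:4 pp1:4 pp2:3 pp3:1
Op 5: write(P2, v0, 149). refcount(pp0)=4>1 -> COPY to pp4. 5 ppages; refcounts: pp0:3 pp1:4 pp2:3 pp3:1 pp4:1
Op 6: read(P3, v2) -> 45. No state change.
Op 7: read(P1, v0) -> 22. No state change.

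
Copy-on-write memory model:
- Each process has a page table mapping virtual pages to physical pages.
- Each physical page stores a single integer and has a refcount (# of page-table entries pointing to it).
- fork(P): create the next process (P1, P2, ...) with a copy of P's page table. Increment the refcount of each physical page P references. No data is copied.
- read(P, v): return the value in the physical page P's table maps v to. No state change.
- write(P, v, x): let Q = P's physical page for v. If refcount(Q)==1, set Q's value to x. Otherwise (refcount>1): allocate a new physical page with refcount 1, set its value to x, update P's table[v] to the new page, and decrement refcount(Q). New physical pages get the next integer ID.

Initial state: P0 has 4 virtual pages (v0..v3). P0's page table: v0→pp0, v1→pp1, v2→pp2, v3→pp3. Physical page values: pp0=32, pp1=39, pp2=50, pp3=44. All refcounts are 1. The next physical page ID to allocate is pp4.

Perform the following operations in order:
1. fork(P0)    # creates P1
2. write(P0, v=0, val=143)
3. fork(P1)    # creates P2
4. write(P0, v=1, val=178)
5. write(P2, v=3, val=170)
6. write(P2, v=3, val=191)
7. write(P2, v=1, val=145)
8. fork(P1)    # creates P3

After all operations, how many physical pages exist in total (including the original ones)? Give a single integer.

Op 1: fork(P0) -> P1. 4 ppages; refcounts: pp0:2 pp1:2 pp2:2 pp3:2
Op 2: write(P0, v0, 143). refcount(pp0)=2>1 -> COPY to pp4. 5 ppages; refcounts: pp0:1 pp1:2 pp2:2 pp3:2 pp4:1
Op 3: fork(P1) -> P2. 5 ppages; refcounts: pp0:2 pp1:3 pp2:3 pp3:3 pp4:1
Op 4: write(P0, v1, 178). refcount(pp1)=3>1 -> COPY to pp5. 6 ppages; refcounts: pp0:2 pp1:2 pp2:3 pp3:3 pp4:1 pp5:1
Op 5: write(P2, v3, 170). refcount(pp3)=3>1 -> COPY to pp6. 7 ppages; refcounts: pp0:2 pp1:2 pp2:3 pp3:2 pp4:1 pp5:1 pp6:1
Op 6: write(P2, v3, 191). refcount(pp6)=1 -> write in place. 7 ppages; refcounts: pp0:2 pp1:2 pp2:3 pp3:2 pp4:1 pp5:1 pp6:1
Op 7: write(P2, v1, 145). refcount(pp1)=2>1 -> COPY to pp7. 8 ppages; refcounts: pp0:2 pp1:1 pp2:3 pp3:2 pp4:1 pp5:1 pp6:1 pp7:1
Op 8: fork(P1) -> P3. 8 ppages; refcounts: pp0:3 pp1:2 pp2:4 pp3:3 pp4:1 pp5:1 pp6:1 pp7:1

Answer: 8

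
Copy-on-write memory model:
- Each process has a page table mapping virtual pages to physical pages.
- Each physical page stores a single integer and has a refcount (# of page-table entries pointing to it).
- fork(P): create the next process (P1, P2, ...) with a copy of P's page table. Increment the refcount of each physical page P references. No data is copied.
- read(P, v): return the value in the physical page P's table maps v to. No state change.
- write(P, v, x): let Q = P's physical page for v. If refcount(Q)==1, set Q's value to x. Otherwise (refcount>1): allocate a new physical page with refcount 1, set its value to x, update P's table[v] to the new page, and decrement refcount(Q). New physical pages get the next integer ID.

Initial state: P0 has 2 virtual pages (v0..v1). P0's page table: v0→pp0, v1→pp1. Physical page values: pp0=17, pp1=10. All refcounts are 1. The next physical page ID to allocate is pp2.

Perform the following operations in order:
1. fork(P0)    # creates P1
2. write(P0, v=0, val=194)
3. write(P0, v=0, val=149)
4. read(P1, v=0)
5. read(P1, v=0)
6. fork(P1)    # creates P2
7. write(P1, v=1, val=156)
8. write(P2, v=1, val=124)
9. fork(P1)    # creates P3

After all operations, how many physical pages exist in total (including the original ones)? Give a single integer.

Answer: 5

Derivation:
Op 1: fork(P0) -> P1. 2 ppages; refcounts: pp0:2 pp1:2
Op 2: write(P0, v0, 194). refcount(pp0)=2>1 -> COPY to pp2. 3 ppages; refcounts: pp0:1 pp1:2 pp2:1
Op 3: write(P0, v0, 149). refcount(pp2)=1 -> write in place. 3 ppages; refcounts: pp0:1 pp1:2 pp2:1
Op 4: read(P1, v0) -> 17. No state change.
Op 5: read(P1, v0) -> 17. No state change.
Op 6: fork(P1) -> P2. 3 ppages; refcounts: pp0:2 pp1:3 pp2:1
Op 7: write(P1, v1, 156). refcount(pp1)=3>1 -> COPY to pp3. 4 ppages; refcounts: pp0:2 pp1:2 pp2:1 pp3:1
Op 8: write(P2, v1, 124). refcount(pp1)=2>1 -> COPY to pp4. 5 ppages; refcounts: pp0:2 pp1:1 pp2:1 pp3:1 pp4:1
Op 9: fork(P1) -> P3. 5 ppages; refcounts: pp0:3 pp1:1 pp2:1 pp3:2 pp4:1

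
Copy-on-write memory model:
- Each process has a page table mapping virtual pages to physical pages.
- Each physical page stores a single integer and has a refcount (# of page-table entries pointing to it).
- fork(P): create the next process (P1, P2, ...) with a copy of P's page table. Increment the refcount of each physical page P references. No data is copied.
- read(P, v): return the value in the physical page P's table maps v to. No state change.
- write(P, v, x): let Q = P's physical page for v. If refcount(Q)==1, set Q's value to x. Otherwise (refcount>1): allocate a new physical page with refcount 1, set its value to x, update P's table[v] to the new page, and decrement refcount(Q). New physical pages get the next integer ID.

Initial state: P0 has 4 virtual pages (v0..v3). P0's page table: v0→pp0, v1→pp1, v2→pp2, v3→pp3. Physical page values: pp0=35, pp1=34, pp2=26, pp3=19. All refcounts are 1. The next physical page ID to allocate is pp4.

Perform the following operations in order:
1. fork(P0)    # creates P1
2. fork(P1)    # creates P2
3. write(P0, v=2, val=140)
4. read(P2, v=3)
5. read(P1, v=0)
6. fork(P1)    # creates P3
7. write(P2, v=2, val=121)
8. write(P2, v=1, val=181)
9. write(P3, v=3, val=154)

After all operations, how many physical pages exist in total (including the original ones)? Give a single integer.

Op 1: fork(P0) -> P1. 4 ppages; refcounts: pp0:2 pp1:2 pp2:2 pp3:2
Op 2: fork(P1) -> P2. 4 ppages; refcounts: pp0:3 pp1:3 pp2:3 pp3:3
Op 3: write(P0, v2, 140). refcount(pp2)=3>1 -> COPY to pp4. 5 ppages; refcounts: pp0:3 pp1:3 pp2:2 pp3:3 pp4:1
Op 4: read(P2, v3) -> 19. No state change.
Op 5: read(P1, v0) -> 35. No state change.
Op 6: fork(P1) -> P3. 5 ppages; refcounts: pp0:4 pp1:4 pp2:3 pp3:4 pp4:1
Op 7: write(P2, v2, 121). refcount(pp2)=3>1 -> COPY to pp5. 6 ppages; refcounts: pp0:4 pp1:4 pp2:2 pp3:4 pp4:1 pp5:1
Op 8: write(P2, v1, 181). refcount(pp1)=4>1 -> COPY to pp6. 7 ppages; refcounts: pp0:4 pp1:3 pp2:2 pp3:4 pp4:1 pp5:1 pp6:1
Op 9: write(P3, v3, 154). refcount(pp3)=4>1 -> COPY to pp7. 8 ppages; refcounts: pp0:4 pp1:3 pp2:2 pp3:3 pp4:1 pp5:1 pp6:1 pp7:1

Answer: 8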